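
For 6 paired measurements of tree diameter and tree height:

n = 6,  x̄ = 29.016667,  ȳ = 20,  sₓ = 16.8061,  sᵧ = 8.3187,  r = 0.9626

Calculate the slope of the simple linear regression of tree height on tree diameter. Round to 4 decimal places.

0.4765

b = r · sᵧ/sₓ = 0.9626 · 8.3187/16.8061 = 0.476469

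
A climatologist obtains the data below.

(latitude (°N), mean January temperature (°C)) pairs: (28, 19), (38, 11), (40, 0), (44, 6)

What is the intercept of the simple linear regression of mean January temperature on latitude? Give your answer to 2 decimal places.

n = 4, Σx = 150, Σy = 36, Σxy = 1214, Σx² = 5764
Sxx = Σx² − (Σx)²/n = 5764 − 5625 = 139
Sxy = Σxy − (Σx)(Σy)/n = 1214 − 1350 = -136
b = Sxy/Sxx = -136/139 = -0.978417
a = ȳ − b·x̄ = 9 − (-0.978417)·37.5 = 45.690647

45.69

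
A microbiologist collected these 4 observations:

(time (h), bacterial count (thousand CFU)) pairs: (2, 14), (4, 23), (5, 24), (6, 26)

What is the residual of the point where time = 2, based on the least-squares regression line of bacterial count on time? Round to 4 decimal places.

n = 4, Σx = 17, Σy = 87, Σxy = 396, Σx² = 81
Sxx = Σx² − (Σx)²/n = 81 − 72.25 = 8.75
Sxy = Σxy − (Σx)(Σy)/n = 396 − 369.75 = 26.25
b = Sxy/Sxx = 26.25/8.75 = 3
a = ȳ − b·x̄ = 21.75 − 3·4.25 = 9
ŷ(2) = 9 + 3·2 = 15
residual = y − ŷ = 14 − 15 = -1

-1.0000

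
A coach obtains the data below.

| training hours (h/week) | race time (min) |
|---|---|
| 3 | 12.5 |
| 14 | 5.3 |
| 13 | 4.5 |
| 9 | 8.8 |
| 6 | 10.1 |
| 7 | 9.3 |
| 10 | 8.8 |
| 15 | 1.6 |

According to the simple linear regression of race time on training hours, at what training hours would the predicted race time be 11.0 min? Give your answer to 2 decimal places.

n = 8, Σx = 77, Σy = 60.9, Σxy = 487.1, Σx² = 865
Sxx = Σx² − (Σx)²/n = 865 − 741.125 = 123.875
Sxy = Σxy − (Σx)(Σy)/n = 487.1 − 586.1625 = -99.0625
b = Sxy/Sxx = -99.0625/123.875 = -0.799697
a = ȳ − b·x̄ = 7.6125 − (-0.799697)·9.625 = 15.309586
Set a + b·x = 11.0: x = (11.0 − 15.309586) / (-0.799697) = 5.389022

5.39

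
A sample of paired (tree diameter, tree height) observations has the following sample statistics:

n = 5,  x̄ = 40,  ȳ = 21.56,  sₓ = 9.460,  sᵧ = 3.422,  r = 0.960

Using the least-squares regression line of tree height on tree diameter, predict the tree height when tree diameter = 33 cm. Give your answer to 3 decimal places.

b = r · sᵧ/sₓ = 0.96 · 3.422/9.46 = 0.347264
a = ȳ − b·x̄ = 21.56 − 0.347264·40 = 7.669429
ŷ(33) = a + b·33 = 7.669429 + 0.347264·33 = 19.129150

19.129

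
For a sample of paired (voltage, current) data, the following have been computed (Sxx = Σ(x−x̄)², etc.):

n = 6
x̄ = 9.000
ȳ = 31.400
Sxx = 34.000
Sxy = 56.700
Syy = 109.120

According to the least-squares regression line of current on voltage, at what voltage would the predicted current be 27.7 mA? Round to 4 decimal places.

b = Sxy/Sxx = 56.7/34 = 1.667647
a = ȳ − b·x̄ = 31.4 − 1.667647·9 = 16.391176
Set a + b·x = 27.7: x = (27.7 − 16.391176) / 1.667647 = 6.781305

6.7813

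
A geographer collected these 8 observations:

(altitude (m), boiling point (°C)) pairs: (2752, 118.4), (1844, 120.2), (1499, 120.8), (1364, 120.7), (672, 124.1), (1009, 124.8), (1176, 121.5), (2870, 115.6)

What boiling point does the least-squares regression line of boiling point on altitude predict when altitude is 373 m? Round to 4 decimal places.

n = 8, Σx = 13186, Σy = 966.1, Σxy = 1577174, Σx² = 26170878
Sxx = Σx² − (Σx)²/n = 26170878 − 21733824.5 = 4437053.5
Sxy = Σxy − (Σx)(Σy)/n = 1577174 − 1592374.325 = -15200.325
b = Sxy/Sxx = -15200.325/4437053.5 = -0.003426
a = ȳ − b·x̄ = 120.7625 − (-0.003426)·1648.25 = 126.409025
ŷ(373) = a + b·373 = 126.409025 + (-0.003426)·373 = 125.131213

125.1312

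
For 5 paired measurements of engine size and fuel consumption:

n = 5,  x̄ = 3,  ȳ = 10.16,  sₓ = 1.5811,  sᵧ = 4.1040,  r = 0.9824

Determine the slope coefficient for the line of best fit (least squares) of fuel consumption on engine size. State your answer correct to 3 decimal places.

b = r · sᵧ/sₓ = 0.9824 · 4.104/1.5811 = 2.549978

2.550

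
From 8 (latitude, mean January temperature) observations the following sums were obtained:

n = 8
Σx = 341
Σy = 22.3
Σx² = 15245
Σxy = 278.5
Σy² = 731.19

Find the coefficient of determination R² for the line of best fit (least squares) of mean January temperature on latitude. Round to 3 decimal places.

0.951

Sxx = Σx² − (Σx)²/n = 15245 − 14535.125 = 709.875
Sxy = Σxy − (Σx)(Σy)/n = 278.5 − 950.5375 = -672.0375
Syy = Σy² − (Σy)²/n = 731.19 − 62.16125 = 669.02875
R² = Sxy²/(Sxx·Syy) = (-672.0375)²/(709.875·669.02875) = 0.950956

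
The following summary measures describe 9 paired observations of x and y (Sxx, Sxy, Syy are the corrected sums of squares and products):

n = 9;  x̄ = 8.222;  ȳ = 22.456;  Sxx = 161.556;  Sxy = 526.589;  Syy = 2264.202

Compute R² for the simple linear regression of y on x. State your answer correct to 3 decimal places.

R² = Sxy²/(Sxx·Syy) = (526.589)²/(161.556·2264.202) = 0.758063

0.758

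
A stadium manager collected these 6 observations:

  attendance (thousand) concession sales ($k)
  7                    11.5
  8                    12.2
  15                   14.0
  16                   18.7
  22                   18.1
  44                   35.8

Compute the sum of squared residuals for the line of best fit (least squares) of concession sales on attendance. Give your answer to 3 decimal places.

16.157

n = 6, Σx = 112, Σy = 110.3, Σxy = 2660.7, Σx² = 3014, Σy² = 2436.03
Sxx = Σx² − (Σx)²/n = 3014 − 2090.666667 = 923.333333
Sxy = Σxy − (Σx)(Σy)/n = 2660.7 − 2058.933333 = 601.766667
Syy = Σy² − (Σy)²/n = 2436.03 − 2027.681667 = 408.348333
b = Sxy/Sxx = 601.766667/923.333333 = 0.651733
SSE = Syy − b·Sxy = 408.348333 − 0.651733·601.766667 = 16.157227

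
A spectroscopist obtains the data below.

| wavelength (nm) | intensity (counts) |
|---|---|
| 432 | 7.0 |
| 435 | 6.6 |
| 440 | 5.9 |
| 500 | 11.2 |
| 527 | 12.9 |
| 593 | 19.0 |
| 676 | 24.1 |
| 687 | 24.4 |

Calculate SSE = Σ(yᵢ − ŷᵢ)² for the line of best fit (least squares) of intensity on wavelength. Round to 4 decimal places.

n = 8, Σx = 4290, Σy = 111.1, Σxy = 65210.7, Σx² = 2377772, Σy² = 1956.39
Sxx = Σx² − (Σx)²/n = 2377772 − 2300512.5 = 77259.5
Sxy = Σxy − (Σx)(Σy)/n = 65210.7 − 59577.375 = 5633.325
Syy = Σy² − (Σy)²/n = 1956.39 − 1542.90125 = 413.48875
b = Sxy/Sxx = 5633.325/77259.5 = 0.072914
SSE = Syy − b·Sxy = 413.48875 − 0.072914·5633.325 = 2.738609

2.7386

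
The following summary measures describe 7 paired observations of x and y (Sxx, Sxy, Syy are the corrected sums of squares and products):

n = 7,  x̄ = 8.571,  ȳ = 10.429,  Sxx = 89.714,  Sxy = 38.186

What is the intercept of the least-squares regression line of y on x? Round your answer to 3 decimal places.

b = Sxy/Sxx = 38.186/89.714 = 0.425641
a = ȳ − b·x̄ = 10.429 − 0.425641·8.571 = 6.780827

6.781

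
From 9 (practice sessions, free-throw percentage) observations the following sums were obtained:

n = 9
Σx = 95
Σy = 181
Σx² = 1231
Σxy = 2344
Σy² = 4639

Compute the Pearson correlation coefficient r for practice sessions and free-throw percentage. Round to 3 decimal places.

Sxx = Σx² − (Σx)²/n = 1231 − 1002.777778 = 228.222222
Sxy = Σxy − (Σx)(Σy)/n = 2344 − 1910.555556 = 433.444444
Syy = Σy² − (Σy)²/n = 4639 − 3640.111111 = 998.888889
r = Sxy/√(Sxx·Syy) = 433.444444/√(227968.641975) = 433.444444/477.460618 = 0.907812

0.908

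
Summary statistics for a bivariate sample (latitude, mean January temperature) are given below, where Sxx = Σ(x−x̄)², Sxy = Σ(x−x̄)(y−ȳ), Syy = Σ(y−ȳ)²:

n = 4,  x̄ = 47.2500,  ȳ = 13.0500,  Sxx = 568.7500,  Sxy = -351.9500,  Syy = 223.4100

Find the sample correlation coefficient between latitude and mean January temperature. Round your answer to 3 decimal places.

r = Sxy/√(Sxx·Syy) = -351.95/√(127064.4375) = -351.95/356.460990 = -0.987345

-0.987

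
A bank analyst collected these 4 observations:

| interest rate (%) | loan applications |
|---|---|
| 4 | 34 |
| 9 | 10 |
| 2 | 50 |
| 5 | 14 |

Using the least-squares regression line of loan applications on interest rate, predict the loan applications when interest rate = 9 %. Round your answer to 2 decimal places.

4.85

n = 4, Σx = 20, Σy = 108, Σxy = 396, Σx² = 126
Sxx = Σx² − (Σx)²/n = 126 − 100 = 26
Sxy = Σxy − (Σx)(Σy)/n = 396 − 540 = -144
b = Sxy/Sxx = -144/26 = -5.538462
a = ȳ − b·x̄ = 27 − (-5.538462)·5 = 54.692308
ŷ(9) = a + b·9 = 54.692308 + (-5.538462)·9 = 4.846154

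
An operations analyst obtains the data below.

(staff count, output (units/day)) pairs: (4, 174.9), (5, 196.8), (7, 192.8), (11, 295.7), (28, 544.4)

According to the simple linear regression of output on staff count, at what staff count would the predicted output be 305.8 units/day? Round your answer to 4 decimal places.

n = 5, Σx = 55, Σy = 1404.6, Σxy = 21529.1, Σx² = 995
Sxx = Σx² − (Σx)²/n = 995 − 605 = 390
Sxy = Σxy − (Σx)(Σy)/n = 21529.1 − 15450.6 = 6078.5
b = Sxy/Sxx = 6078.5/390 = 15.585897
a = ȳ − b·x̄ = 280.92 − 15.585897·11 = 109.475128
Set a + b·x = 305.8: x = (305.8 − 109.475128) / 15.585897 = 12.596315

12.5963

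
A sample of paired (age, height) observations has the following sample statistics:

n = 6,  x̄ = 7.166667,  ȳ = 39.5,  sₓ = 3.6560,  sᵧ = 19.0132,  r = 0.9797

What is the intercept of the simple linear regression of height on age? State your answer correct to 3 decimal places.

b = r · sᵧ/sₓ = 0.9797 · 19.0132/3.656 = 5.094976
a = ȳ − b·x̄ = 39.5 − 5.094976·7.166667 = 2.986004

2.986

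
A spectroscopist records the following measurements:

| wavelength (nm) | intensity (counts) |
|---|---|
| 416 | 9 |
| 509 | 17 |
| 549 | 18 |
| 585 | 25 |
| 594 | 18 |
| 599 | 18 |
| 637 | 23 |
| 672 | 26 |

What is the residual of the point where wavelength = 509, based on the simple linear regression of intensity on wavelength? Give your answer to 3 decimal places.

1.468

n = 8, Σx = 4561, Σy = 154, Σxy = 90501, Σx² = 2644753
Sxx = Σx² − (Σx)²/n = 2644753 − 2600340.125 = 44412.875
Sxy = Σxy − (Σx)(Σy)/n = 90501 − 87799.25 = 2701.75
b = Sxy/Sxx = 2701.75/44412.875 = 0.060833
a = ȳ − b·x̄ = 19.25 − 0.060833·570.125 = -15.432178
ŷ(509) = -15.432178 + 0.060833·509 = 15.531608
residual = y − ŷ = 17 − 15.531608 = 1.468392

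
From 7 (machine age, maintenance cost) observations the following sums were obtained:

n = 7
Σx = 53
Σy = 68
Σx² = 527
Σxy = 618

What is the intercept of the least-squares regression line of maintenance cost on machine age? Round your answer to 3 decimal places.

3.502

Sxx = Σx² − (Σx)²/n = 527 − 401.285714 = 125.714286
Sxy = Σxy − (Σx)(Σy)/n = 618 − 514.857143 = 103.142857
b = Sxy/Sxx = 103.142857/125.714286 = 0.820455
a = ȳ − b·x̄ = 9.714286 − 0.820455·7.571429 = 3.502273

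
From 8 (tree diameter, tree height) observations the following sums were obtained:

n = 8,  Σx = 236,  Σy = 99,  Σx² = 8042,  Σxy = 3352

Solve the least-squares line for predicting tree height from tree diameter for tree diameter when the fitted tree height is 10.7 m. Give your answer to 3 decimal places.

Sxx = Σx² − (Σx)²/n = 8042 − 6962 = 1080
Sxy = Σxy − (Σx)(Σy)/n = 3352 − 2920.5 = 431.5
b = Sxy/Sxx = 431.5/1080 = 0.399537
a = ȳ − b·x̄ = 12.375 − 0.399537·29.5 = 0.588657
Set a + b·x = 10.7: x = (10.7 − 0.588657) / 0.399537 = 25.307648

25.308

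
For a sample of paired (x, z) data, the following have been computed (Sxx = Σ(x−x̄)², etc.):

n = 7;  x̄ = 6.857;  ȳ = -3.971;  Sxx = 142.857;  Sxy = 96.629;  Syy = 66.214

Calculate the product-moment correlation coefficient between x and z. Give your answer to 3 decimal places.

0.994

r = Sxy/√(Sxx·Syy) = 96.629/√(9459.133398) = 96.629/97.258076 = 0.993532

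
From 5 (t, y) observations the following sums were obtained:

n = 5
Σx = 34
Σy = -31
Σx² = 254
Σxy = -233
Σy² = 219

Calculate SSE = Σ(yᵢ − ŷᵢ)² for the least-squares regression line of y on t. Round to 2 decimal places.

Sxx = Σx² − (Σx)²/n = 254 − 231.2 = 22.8
Sxy = Σxy − (Σx)(Σy)/n = -233 − (-210.8) = -22.2
Syy = Σy² − (Σy)²/n = 219 − 192.2 = 26.8
b = Sxy/Sxx = -22.2/22.8 = -0.973684
SSE = Syy − b·Sxy = 26.8 − (-0.973684)·(-22.2) = 5.184211

5.18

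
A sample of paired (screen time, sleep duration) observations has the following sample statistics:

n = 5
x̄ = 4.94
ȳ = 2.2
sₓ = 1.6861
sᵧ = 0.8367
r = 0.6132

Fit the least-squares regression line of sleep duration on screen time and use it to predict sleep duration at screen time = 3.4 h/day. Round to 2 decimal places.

1.73

b = r · sᵧ/sₓ = 0.6132 · 0.8367/1.6861 = 0.304291
a = ȳ − b·x̄ = 2.2 − 0.304291·4.94 = 0.696804
ŷ(3.4) = a + b·3.4 = 0.696804 + 0.304291·3.4 = 1.731392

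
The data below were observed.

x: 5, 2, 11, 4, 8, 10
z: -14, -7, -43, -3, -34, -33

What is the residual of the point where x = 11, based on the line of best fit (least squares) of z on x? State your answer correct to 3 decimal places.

-1.668

n = 6, Σx = 40, Σy = -134, Σxy = -1171, Σx² = 330
Sxx = Σx² − (Σx)²/n = 330 − 266.666667 = 63.333333
Sxy = Σxy − (Σx)(Σy)/n = -1171 − (-893.333333) = -277.666667
b = Sxy/Sxx = -277.666667/63.333333 = -4.384211
a = ȳ − b·x̄ = -22.333333 − (-4.384211)·6.666667 = 6.894737
ŷ(11) = 6.894737 + (-4.384211)·11 = -41.331579
residual = y − ŷ = -43 − (-41.331579) = -1.668421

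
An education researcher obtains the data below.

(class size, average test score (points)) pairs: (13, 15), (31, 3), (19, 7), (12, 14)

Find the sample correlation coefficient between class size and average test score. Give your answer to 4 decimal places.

-0.9465

n = 4, Σx = 75, Σy = 39, Σxy = 589, Σx² = 1635, Σy² = 479
Sxx = Σx² − (Σx)²/n = 1635 − 1406.25 = 228.75
Sxy = Σxy − (Σx)(Σy)/n = 589 − 731.25 = -142.25
Syy = Σy² − (Σy)²/n = 479 − 380.25 = 98.75
r = Sxy/√(Sxx·Syy) = -142.25/√(22589.0625) = -142.25/150.296582 = -0.946462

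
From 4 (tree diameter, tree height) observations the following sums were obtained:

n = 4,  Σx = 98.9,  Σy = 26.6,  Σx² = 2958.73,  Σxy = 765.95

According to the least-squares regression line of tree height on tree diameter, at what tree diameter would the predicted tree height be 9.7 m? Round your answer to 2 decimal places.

39.19

Sxx = Σx² − (Σx)²/n = 2958.73 − 2445.3025 = 513.4275
Sxy = Σxy − (Σx)(Σy)/n = 765.95 − 657.685 = 108.265
b = Sxy/Sxx = 108.265/513.4275 = 0.210867
a = ȳ − b·x̄ = 6.65 − 0.210867·24.725 = 1.436309
Set a + b·x = 9.7: x = (9.7 − 1.436309) / 0.210867 = 39.189082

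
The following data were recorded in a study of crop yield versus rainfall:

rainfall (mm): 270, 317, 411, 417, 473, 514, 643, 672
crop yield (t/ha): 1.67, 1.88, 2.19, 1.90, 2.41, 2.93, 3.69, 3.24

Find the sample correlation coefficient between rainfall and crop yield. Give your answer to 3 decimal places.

n = 8, Σx = 3717, Σy = 19.91, Σxy = 9935.15, Σx² = 1869157, Σy² = 53.2361
Sxx = Σx² − (Σx)²/n = 1869157 − 1727011.125 = 142145.875
Sxy = Σxy − (Σx)(Σy)/n = 9935.15 − 9250.68375 = 684.46625
Syy = Σy² − (Σy)²/n = 53.2361 − 49.551012 = 3.685087
r = Sxy/√(Sxx·Syy) = 684.46625/√(523819.987139) = 684.46625/723.754093 = 0.945717

0.946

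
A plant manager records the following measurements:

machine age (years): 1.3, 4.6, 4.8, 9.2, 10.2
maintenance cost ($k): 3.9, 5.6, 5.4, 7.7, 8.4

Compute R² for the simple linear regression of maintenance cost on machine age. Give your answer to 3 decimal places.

0.995

n = 5, Σx = 30.1, Σy = 31, Σxy = 213.27, Σx² = 234.57, Σy² = 205.58
Sxx = Σx² − (Σx)²/n = 234.57 − 181.202 = 53.368
Sxy = Σxy − (Σx)(Σy)/n = 213.27 − 186.62 = 26.65
Syy = Σy² − (Σy)²/n = 205.58 − 192.2 = 13.38
R² = Sxy²/(Sxx·Syy) = (26.65)²/(53.368·13.38) = 0.994620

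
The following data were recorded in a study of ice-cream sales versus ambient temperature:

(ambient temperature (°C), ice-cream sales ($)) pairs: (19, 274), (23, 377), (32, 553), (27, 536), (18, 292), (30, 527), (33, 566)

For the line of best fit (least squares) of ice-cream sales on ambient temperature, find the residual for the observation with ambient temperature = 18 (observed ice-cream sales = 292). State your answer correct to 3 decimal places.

7.679

n = 7, Σx = 182, Σy = 3125, Σxy = 85789, Σx² = 4956
Sxx = Σx² − (Σx)²/n = 4956 − 4732 = 224
Sxy = Σxy − (Σx)(Σy)/n = 85789 − 81250 = 4539
b = Sxy/Sxx = 4539/224 = 20.263393
a = ȳ − b·x̄ = 446.428571 − 20.263393·26 = -80.419643
ŷ(18) = -80.419643 + 20.263393·18 = 284.321429
residual = y − ŷ = 292 − 284.321429 = 7.678571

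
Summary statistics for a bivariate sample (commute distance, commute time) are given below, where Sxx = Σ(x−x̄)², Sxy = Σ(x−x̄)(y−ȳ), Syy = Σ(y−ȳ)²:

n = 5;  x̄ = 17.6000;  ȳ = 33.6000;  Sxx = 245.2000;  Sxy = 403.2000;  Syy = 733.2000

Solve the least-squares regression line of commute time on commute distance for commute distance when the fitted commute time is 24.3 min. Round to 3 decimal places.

b = Sxy/Sxx = 403.2/245.2 = 1.644372
a = ȳ − b·x̄ = 33.6 − 1.644372·17.6 = 4.659054
Set a + b·x = 24.3: x = (24.3 − 4.659054) / 1.644372 = 11.944345

11.944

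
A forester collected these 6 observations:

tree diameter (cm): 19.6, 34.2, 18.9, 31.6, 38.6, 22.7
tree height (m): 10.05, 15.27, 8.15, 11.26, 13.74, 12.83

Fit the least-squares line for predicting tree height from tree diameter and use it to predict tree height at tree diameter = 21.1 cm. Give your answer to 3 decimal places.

n = 6, Σx = 165.6, Σy = 71.3, Σxy = 2050.67, Σx² = 4914.82
Sxx = Σx² − (Σx)²/n = 4914.82 − 4570.56 = 344.26
Sxy = Σxy − (Σx)(Σy)/n = 2050.67 − 1967.88 = 82.79
b = Sxy/Sxx = 82.79/344.26 = 0.240487
a = ȳ − b·x̄ = 11.883333 − 0.240487·27.6 = 5.245897
ŷ(21.1) = a + b·21.1 = 5.245897 + 0.240487·21.1 = 10.320169

10.320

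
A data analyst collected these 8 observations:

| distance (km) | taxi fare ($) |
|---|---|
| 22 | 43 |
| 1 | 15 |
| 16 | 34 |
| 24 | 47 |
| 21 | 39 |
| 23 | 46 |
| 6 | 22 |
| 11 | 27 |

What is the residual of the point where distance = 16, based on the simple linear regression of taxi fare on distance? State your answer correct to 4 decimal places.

-0.8027

n = 8, Σx = 124, Σy = 273, Σxy = 4939, Σx² = 2444
Sxx = Σx² − (Σx)²/n = 2444 − 1922 = 522
Sxy = Σxy − (Σx)(Σy)/n = 4939 − 4231.5 = 707.5
b = Sxy/Sxx = 707.5/522 = 1.355364
a = ȳ − b·x̄ = 34.125 − 1.355364·15.5 = 13.116858
ŷ(16) = 13.116858 + 1.355364·16 = 34.802682
residual = y − ŷ = 34 − 34.802682 = -0.802682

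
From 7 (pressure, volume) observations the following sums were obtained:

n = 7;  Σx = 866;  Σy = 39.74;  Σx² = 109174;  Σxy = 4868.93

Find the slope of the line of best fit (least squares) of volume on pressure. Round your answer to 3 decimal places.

-0.023

Sxx = Σx² − (Σx)²/n = 109174 − 107136.571429 = 2037.428571
Sxy = Σxy − (Σx)(Σy)/n = 4868.93 − 4916.405714 = -47.475714
b = Sxy/Sxx = -47.475714/2037.428571 = -0.023302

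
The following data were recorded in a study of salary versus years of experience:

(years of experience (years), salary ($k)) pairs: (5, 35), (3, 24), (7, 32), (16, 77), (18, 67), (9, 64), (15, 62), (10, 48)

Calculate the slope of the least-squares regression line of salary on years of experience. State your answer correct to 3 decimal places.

n = 8, Σx = 83, Σy = 409, Σxy = 4895, Σx² = 1069
Sxx = Σx² − (Σx)²/n = 1069 − 861.125 = 207.875
Sxy = Σxy − (Σx)(Σy)/n = 4895 − 4243.375 = 651.625
b = Sxy/Sxx = 651.625/207.875 = 3.134696

3.135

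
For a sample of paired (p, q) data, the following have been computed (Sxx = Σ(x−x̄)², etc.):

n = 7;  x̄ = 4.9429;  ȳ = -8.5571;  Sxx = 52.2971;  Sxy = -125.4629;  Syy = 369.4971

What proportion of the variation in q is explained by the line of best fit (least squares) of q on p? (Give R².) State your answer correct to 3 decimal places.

R² = Sxy²/(Sxx·Syy) = (-125.4629)²/(52.2971·369.4971) = 0.814595

0.815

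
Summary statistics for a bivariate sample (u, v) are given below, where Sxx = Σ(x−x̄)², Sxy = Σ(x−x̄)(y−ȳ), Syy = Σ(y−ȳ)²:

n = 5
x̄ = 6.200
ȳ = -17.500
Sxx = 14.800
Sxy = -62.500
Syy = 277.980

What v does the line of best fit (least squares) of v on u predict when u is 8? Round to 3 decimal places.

b = Sxy/Sxx = -62.5/14.8 = -4.222973
a = ȳ − b·x̄ = -17.5 − (-4.222973)·6.2 = 8.682432
ŷ(8) = a + b·8 = 8.682432 + (-4.222973)·8 = -25.101351

-25.101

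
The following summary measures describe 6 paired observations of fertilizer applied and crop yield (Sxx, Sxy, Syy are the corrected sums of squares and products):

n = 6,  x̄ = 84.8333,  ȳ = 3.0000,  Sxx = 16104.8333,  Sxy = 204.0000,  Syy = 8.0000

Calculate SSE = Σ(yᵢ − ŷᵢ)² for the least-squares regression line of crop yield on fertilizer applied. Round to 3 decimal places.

5.416

b = Sxy/Sxx = 204/16104.8333 = 0.012667
SSE = Syy − b·Sxy = 8 − 0.012667·204 = 5.415931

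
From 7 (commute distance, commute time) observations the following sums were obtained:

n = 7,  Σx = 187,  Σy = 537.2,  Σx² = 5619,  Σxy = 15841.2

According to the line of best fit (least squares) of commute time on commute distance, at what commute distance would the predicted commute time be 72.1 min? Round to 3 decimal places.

24.772

Sxx = Σx² − (Σx)²/n = 5619 − 4995.571429 = 623.428571
Sxy = Σxy − (Σx)(Σy)/n = 15841.2 − 14350.914286 = 1490.285714
b = Sxy/Sxx = 1490.285714/623.428571 = 2.390467
a = ȳ − b·x̄ = 76.742857 − 2.390467·26.714286 = 12.883226
Set a + b·x = 72.1: x = (72.1 − 12.883226) / 2.390467 = 24.772048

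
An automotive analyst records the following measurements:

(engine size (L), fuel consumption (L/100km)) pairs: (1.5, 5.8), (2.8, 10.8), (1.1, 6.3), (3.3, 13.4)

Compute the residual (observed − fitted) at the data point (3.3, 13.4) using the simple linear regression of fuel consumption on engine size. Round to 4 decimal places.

0.4904

n = 4, Σx = 8.7, Σy = 36.3, Σxy = 90.09, Σx² = 22.19
Sxx = Σx² − (Σx)²/n = 22.19 − 18.9225 = 3.2675
Sxy = Σxy − (Σx)(Σy)/n = 90.09 − 78.9525 = 11.1375
b = Sxy/Sxx = 11.1375/3.2675 = 3.408569
a = ȳ − b·x̄ = 9.075 − 3.408569·2.175 = 1.661362
ŷ(3.3) = 1.661362 + 3.408569·3.3 = 12.909640
residual = y − ŷ = 13.4 − 12.909640 = 0.490360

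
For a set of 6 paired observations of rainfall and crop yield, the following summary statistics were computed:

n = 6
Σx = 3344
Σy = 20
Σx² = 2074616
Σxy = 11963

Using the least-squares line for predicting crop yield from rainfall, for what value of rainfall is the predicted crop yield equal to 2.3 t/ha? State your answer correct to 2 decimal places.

290.38

Sxx = Σx² − (Σx)²/n = 2074616 − 1863722.666667 = 210893.333333
Sxy = Σxy − (Σx)(Σy)/n = 11963 − 11146.666667 = 816.333333
b = Sxy/Sxx = 816.333333/210893.333333 = 0.003871
a = ȳ − b·x̄ = 3.333333 − 0.003871·557.333333 = 1.175988
Set a + b·x = 2.3: x = (2.3 − 1.175988) / 0.003871 = 290.379747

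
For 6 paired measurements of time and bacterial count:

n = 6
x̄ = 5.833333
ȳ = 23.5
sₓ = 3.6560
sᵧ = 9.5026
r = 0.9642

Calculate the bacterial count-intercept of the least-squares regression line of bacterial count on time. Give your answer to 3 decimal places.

8.881

b = r · sᵧ/sₓ = 0.9642 · 9.5026/3.656 = 2.506129
a = ȳ − b·x̄ = 23.5 − 2.506129·5.833333 = 8.880916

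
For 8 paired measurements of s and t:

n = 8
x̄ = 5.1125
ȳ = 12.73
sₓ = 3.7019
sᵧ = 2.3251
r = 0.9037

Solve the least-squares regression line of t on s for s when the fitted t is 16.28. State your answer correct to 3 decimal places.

b = r · sᵧ/sₓ = 0.9037 · 2.3251/3.7019 = 0.567598
a = ȳ − b·x̄ = 12.73 − 0.567598·5.1125 = 9.828153
Set a + b·x = 16.28: x = (16.28 − 9.828153) / 0.567598 = 11.366921

11.367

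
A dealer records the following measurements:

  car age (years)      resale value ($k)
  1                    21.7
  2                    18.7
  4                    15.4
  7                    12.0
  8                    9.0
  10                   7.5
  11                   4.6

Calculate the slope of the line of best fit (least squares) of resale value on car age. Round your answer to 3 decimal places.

n = 7, Σx = 43, Σy = 88.9, Σxy = 402.3, Σx² = 355
Sxx = Σx² − (Σx)²/n = 355 − 264.142857 = 90.857143
Sxy = Σxy − (Σx)(Σy)/n = 402.3 − 546.1 = -143.8
b = Sxy/Sxx = -143.8/90.857143 = -1.582704

-1.583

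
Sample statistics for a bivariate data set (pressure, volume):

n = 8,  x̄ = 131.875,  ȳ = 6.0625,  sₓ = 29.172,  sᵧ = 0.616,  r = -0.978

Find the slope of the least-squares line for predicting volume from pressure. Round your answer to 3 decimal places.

b = r · sᵧ/sₓ = -0.978 · 0.616/29.172 = -0.020652

-0.021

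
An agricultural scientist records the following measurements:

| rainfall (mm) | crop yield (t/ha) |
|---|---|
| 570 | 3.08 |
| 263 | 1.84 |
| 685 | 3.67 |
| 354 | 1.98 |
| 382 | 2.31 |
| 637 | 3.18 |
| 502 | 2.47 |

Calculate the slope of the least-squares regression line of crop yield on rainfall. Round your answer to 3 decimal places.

0.004

n = 7, Σx = 3393, Σy = 18.53, Σxy = 9602.41, Σx² = 1792307
Sxx = Σx² − (Σx)²/n = 1792307 − 1644635.571429 = 147671.428571
Sxy = Σxy − (Σx)(Σy)/n = 9602.41 − 8981.755714 = 620.654286
b = Sxy/Sxx = 620.654286/147671.428571 = 0.004203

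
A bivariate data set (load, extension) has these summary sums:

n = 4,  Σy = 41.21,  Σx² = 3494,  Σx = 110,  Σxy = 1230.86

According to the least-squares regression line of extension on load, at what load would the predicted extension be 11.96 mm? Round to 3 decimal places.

Sxx = Σx² − (Σx)²/n = 3494 − 3025 = 469
Sxy = Σxy − (Σx)(Σy)/n = 1230.86 − 1133.275 = 97.585
b = Sxy/Sxx = 97.585/469 = 0.208070
a = ȳ − b·x̄ = 10.3025 − 0.208070·27.5 = 4.580565
Set a + b·x = 11.96: x = (11.96 − 4.580565) / 0.208070 = 35.466055

35.466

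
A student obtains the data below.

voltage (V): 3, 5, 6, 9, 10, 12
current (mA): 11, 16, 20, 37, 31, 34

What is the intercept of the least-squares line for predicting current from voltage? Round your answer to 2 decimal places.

n = 6, Σx = 45, Σy = 149, Σxy = 1284, Σx² = 395
Sxx = Σx² − (Σx)²/n = 395 − 337.5 = 57.5
Sxy = Σxy − (Σx)(Σy)/n = 1284 − 1117.5 = 166.5
b = Sxy/Sxx = 166.5/57.5 = 2.895652
a = ȳ − b·x̄ = 24.833333 − 2.895652·7.5 = 3.115942

3.12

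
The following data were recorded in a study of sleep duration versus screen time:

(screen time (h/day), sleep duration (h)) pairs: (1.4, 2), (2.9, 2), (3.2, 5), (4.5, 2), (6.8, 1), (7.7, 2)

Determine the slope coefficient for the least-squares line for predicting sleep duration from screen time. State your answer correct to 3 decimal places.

n = 6, Σx = 26.5, Σy = 14, Σxy = 55.8, Σx² = 146.39
Sxx = Σx² − (Σx)²/n = 146.39 − 117.041667 = 29.348333
Sxy = Σxy − (Σx)(Σy)/n = 55.8 − 61.833333 = -6.033333
b = Sxy/Sxx = -6.033333/29.348333 = -0.205577

-0.206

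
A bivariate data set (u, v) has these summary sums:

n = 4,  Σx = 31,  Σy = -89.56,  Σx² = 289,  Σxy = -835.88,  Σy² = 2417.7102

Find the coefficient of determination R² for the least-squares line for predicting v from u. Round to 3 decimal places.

1.000

Sxx = Σx² − (Σx)²/n = 289 − 240.25 = 48.75
Sxy = Σxy − (Σx)(Σy)/n = -835.88 − (-694.09) = -141.79
Syy = Σy² − (Σy)²/n = 2417.7102 − 2005.2484 = 412.4618
R² = Sxy²/(Sxx·Syy) = (-141.79)²/(48.75·412.4618) = 0.999845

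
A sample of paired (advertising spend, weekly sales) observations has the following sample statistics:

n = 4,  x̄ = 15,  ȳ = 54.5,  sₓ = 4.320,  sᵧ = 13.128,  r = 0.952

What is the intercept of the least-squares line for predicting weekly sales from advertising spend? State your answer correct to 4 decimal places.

11.1047

b = r · sᵧ/sₓ = 0.952 · 13.128/4.32 = 2.893022
a = ȳ − b·x̄ = 54.5 − 2.893022·15 = 11.104667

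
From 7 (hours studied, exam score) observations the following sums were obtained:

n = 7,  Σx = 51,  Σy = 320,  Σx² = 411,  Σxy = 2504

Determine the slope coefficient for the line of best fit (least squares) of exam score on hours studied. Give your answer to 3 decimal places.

4.377

Sxx = Σx² − (Σx)²/n = 411 − 371.571429 = 39.428571
Sxy = Σxy − (Σx)(Σy)/n = 2504 − 2331.428571 = 172.571429
b = Sxy/Sxx = 172.571429/39.428571 = 4.376812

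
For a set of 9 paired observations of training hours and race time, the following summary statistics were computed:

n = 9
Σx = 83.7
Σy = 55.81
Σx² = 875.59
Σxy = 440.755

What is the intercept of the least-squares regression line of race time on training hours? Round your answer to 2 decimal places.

13.69

Sxx = Σx² − (Σx)²/n = 875.59 − 778.41 = 97.18
Sxy = Σxy − (Σx)(Σy)/n = 440.755 − 519.033 = -78.278
b = Sxy/Sxx = -78.278/97.18 = -0.805495
a = ȳ − b·x̄ = 6.201111 − (-0.805495)·9.3 = 13.692214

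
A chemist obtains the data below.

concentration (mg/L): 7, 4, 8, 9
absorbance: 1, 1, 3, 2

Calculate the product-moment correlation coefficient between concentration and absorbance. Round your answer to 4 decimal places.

0.6447

n = 4, Σx = 28, Σy = 7, Σxy = 53, Σx² = 210, Σy² = 15
Sxx = Σx² − (Σx)²/n = 210 − 196 = 14
Sxy = Σxy − (Σx)(Σy)/n = 53 − 49 = 4
Syy = Σy² − (Σy)²/n = 15 − 12.25 = 2.75
r = Sxy/√(Sxx·Syy) = 4/√(38.5) = 4/6.204837 = 0.644658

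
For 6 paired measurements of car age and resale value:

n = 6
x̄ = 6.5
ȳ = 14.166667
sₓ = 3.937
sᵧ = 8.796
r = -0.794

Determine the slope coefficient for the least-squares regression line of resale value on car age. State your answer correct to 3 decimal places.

-1.774

b = r · sᵧ/sₓ = -0.794 · 8.796/3.937 = -1.773946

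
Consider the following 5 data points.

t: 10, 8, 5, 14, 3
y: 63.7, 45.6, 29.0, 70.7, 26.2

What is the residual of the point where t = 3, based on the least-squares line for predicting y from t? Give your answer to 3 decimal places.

n = 5, Σx = 40, Σy = 235.2, Σxy = 2215.2, Σx² = 394
Sxx = Σx² − (Σx)²/n = 394 − 320 = 74
Sxy = Σxy − (Σx)(Σy)/n = 2215.2 − 1881.6 = 333.6
b = Sxy/Sxx = 333.6/74 = 4.508108
a = ȳ − b·x̄ = 47.04 − 4.508108·8 = 10.975135
ŷ(3) = 10.975135 + 4.508108·3 = 24.499459
residual = y − ŷ = 26.2 − 24.499459 = 1.700541

1.701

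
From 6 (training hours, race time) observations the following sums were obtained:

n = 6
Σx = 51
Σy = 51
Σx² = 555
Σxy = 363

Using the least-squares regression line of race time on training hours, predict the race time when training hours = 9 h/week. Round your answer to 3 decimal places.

8.210

Sxx = Σx² − (Σx)²/n = 555 − 433.5 = 121.5
Sxy = Σxy − (Σx)(Σy)/n = 363 − 433.5 = -70.5
b = Sxy/Sxx = -70.5/121.5 = -0.580247
a = ȳ − b·x̄ = 8.5 − (-0.580247)·8.5 = 13.432099
ŷ(9) = a + b·9 = 13.432099 + (-0.580247)·9 = 8.209877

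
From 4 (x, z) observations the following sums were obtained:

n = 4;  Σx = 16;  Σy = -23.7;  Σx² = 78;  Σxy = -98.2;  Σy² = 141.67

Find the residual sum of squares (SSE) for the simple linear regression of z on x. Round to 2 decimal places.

0.42

Sxx = Σx² − (Σx)²/n = 78 − 64 = 14
Sxy = Σxy − (Σx)(Σy)/n = -98.2 − (-94.8) = -3.4
Syy = Σy² − (Σy)²/n = 141.67 − 140.4225 = 1.2475
b = Sxy/Sxx = -3.4/14 = -0.242857
SSE = Syy − b·Sxy = 1.2475 − (-0.242857)·(-3.4) = 0.421786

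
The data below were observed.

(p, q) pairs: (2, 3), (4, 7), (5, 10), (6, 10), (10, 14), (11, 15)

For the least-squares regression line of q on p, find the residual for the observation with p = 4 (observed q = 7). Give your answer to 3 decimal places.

0.033

n = 6, Σx = 38, Σy = 59, Σxy = 449, Σx² = 302
Sxx = Σx² − (Σx)²/n = 302 − 240.666667 = 61.333333
Sxy = Σxy − (Σx)(Σy)/n = 449 − 373.666667 = 75.333333
b = Sxy/Sxx = 75.333333/61.333333 = 1.228261
a = ȳ − b·x̄ = 9.833333 − 1.228261·6.333333 = 2.054348
ŷ(4) = 2.054348 + 1.228261·4 = 6.967391
residual = y − ŷ = 7 − 6.967391 = 0.032609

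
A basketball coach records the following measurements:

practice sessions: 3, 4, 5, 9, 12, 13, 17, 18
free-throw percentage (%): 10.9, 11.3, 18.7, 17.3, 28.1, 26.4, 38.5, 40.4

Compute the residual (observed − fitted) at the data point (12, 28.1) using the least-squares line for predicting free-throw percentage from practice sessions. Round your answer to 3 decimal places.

0.594

n = 8, Σx = 81, Σy = 191.6, Σxy = 2389.2, Σx² = 1057
Sxx = Σx² − (Σx)²/n = 1057 − 820.125 = 236.875
Sxy = Σxy − (Σx)(Σy)/n = 2389.2 − 1939.95 = 449.25
b = Sxy/Sxx = 449.25/236.875 = 1.896570
a = ȳ − b·x̄ = 23.95 − 1.896570·10.125 = 4.747230
ŷ(12) = 4.747230 + 1.896570·12 = 27.506069
residual = y − ŷ = 28.1 − 27.506069 = 0.593931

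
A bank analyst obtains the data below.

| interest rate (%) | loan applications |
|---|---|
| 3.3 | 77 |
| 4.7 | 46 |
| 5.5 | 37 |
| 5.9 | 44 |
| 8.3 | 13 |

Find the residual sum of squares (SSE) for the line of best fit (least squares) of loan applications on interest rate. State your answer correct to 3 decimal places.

180.002

n = 5, Σx = 27.7, Σy = 217, Σxy = 1041.3, Σx² = 166.93, Σy² = 11519
Sxx = Σx² − (Σx)²/n = 166.93 − 153.458 = 13.472
Sxy = Σxy − (Σx)(Σy)/n = 1041.3 − 1202.18 = -160.88
Syy = Σy² − (Σy)²/n = 11519 − 9417.8 = 2101.2
b = Sxy/Sxx = -160.88/13.472 = -11.941805
SSE = Syy − b·Sxy = 2101.2 − (-11.941805)·(-160.88) = 180.002375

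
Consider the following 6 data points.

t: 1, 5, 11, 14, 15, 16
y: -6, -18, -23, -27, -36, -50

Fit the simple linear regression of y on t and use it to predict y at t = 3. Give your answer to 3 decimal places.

-10.120

n = 6, Σx = 62, Σy = -160, Σxy = -2067, Σx² = 824
Sxx = Σx² − (Σx)²/n = 824 − 640.666667 = 183.333333
Sxy = Σxy − (Σx)(Σy)/n = -2067 − (-1653.333333) = -413.666667
b = Sxy/Sxx = -413.666667/183.333333 = -2.256364
a = ȳ − b·x̄ = -26.666667 − (-2.256364)·10.333333 = -3.350909
ŷ(3) = a + b·3 = -3.350909 + (-2.256364)·3 = -10.12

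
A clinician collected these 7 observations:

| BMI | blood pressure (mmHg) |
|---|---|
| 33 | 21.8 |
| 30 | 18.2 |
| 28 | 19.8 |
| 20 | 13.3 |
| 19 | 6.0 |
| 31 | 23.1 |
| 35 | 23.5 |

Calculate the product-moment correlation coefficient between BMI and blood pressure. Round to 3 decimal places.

n = 7, Σx = 196, Σy = 125.7, Σxy = 3738.4, Σx² = 5720, Σy² = 2497.27
Sxx = Σx² − (Σx)²/n = 5720 − 5488 = 232
Sxy = Σxy − (Σx)(Σy)/n = 3738.4 − 3519.6 = 218.8
Syy = Σy² − (Σy)²/n = 2497.27 − 2257.212857 = 240.057143
r = Sxy/√(Sxx·Syy) = 218.8/√(55693.257143) = 218.8/235.994189 = 0.927141

0.927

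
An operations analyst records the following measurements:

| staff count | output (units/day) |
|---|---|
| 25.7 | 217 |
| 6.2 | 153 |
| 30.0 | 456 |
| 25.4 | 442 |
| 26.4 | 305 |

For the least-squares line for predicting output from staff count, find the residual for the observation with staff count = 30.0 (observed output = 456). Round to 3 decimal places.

n = 5, Σx = 113.7, Σy = 1573, Σxy = 39484.3, Σx² = 2941.05
Sxx = Σx² − (Σx)²/n = 2941.05 − 2585.538 = 355.512
Sxy = Σxy − (Σx)(Σy)/n = 39484.3 − 35770.02 = 3714.28
b = Sxy/Sxx = 3714.28/355.512 = 10.447692
a = ȳ − b·x̄ = 314.6 − 10.447692·22.74 = 77.019476
ŷ(30.0) = 77.019476 + 10.447692·30 = 390.450246
residual = y − ŷ = 456 − 390.450246 = 65.549754

65.550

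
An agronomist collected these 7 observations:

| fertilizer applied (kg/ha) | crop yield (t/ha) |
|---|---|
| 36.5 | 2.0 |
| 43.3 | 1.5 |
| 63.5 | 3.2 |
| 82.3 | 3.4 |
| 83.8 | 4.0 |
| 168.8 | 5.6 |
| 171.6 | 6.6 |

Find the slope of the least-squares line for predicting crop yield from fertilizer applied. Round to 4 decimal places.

n = 7, Σx = 649.8, Σy = 26.3, Σxy = 3034.01, Σx² = 78975.12
Sxx = Σx² − (Σx)²/n = 78975.12 − 60320.005714 = 18655.114286
Sxy = Σxy − (Σx)(Σy)/n = 3034.01 − 2441.391429 = 592.618571
b = Sxy/Sxx = 592.618571/18655.114286 = 0.031767

0.0318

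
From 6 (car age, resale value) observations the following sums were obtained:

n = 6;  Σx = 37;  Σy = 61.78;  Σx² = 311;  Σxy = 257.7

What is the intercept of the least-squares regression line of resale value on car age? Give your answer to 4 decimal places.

Sxx = Σx² − (Σx)²/n = 311 − 228.166667 = 82.833333
Sxy = Σxy − (Σx)(Σy)/n = 257.7 − 380.976667 = -123.276667
b = Sxy/Sxx = -123.276667/82.833333 = -1.488249
a = ȳ − b·x̄ = 10.296667 − (-1.488249)·6.166667 = 19.474205

19.4742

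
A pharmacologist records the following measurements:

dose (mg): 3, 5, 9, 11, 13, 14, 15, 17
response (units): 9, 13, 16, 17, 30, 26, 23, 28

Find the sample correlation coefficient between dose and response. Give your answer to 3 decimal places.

n = 8, Σx = 87, Σy = 162, Σxy = 1998, Σx² = 1115, Σy² = 3684
Sxx = Σx² − (Σx)²/n = 1115 − 946.125 = 168.875
Sxy = Σxy − (Σx)(Σy)/n = 1998 − 1761.75 = 236.25
Syy = Σy² − (Σy)²/n = 3684 − 3280.5 = 403.5
r = Sxy/√(Sxx·Syy) = 236.25/√(68141.0625) = 236.25/261.038431 = 0.905039

0.905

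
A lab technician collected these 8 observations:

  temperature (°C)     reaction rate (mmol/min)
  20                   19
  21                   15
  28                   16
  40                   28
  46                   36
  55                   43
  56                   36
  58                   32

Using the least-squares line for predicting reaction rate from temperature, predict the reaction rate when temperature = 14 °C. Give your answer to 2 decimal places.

n = 8, Σx = 324, Σy = 225, Σxy = 10156, Σx² = 14866
Sxx = Σx² − (Σx)²/n = 14866 − 13122 = 1744
Sxy = Σxy − (Σx)(Σy)/n = 10156 − 9112.5 = 1043.5
b = Sxy/Sxx = 1043.5/1744 = 0.598337
a = ȳ − b·x̄ = 28.125 − 0.598337·40.5 = 3.892345
ŷ(14) = a + b·14 = 3.892345 + 0.598337·14 = 12.269065

12.27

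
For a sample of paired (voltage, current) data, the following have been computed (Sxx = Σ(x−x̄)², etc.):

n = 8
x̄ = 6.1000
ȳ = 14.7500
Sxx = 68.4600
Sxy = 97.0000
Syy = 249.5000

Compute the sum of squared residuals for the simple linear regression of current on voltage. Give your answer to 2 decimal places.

112.06

b = Sxy/Sxx = 97/68.46 = 1.416886
SSE = Syy − b·Sxy = 249.5 − 1.416886·97 = 112.062080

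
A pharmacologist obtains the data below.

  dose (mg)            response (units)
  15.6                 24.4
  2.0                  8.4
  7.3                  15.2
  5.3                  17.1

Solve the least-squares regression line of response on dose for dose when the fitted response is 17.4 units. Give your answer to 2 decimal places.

n = 4, Σx = 30.2, Σy = 65.1, Σxy = 599.03, Σx² = 328.74
Sxx = Σx² − (Σx)²/n = 328.74 − 228.01 = 100.73
Sxy = Σxy − (Σx)(Σy)/n = 599.03 − 491.505 = 107.525
b = Sxy/Sxx = 107.525/100.73 = 1.067458
a = ȳ − b·x̄ = 16.275 − 1.067458·7.55 = 8.215695
Set a + b·x = 17.4: x = (17.4 − 8.215695) / 1.067458 = 8.603906

8.60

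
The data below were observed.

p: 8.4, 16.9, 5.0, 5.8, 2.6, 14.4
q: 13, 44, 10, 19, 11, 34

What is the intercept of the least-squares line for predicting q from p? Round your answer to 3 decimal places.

1.135

n = 6, Σx = 53.1, Σy = 131, Σxy = 1531.2, Σx² = 628.93
Sxx = Σx² − (Σx)²/n = 628.93 − 469.935 = 158.995
Sxy = Σxy − (Σx)(Σy)/n = 1531.2 − 1159.35 = 371.85
b = Sxy/Sxx = 371.85/158.995 = 2.338753
a = ȳ − b·x̄ = 21.833333 − 2.338753·8.85 = 1.135371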